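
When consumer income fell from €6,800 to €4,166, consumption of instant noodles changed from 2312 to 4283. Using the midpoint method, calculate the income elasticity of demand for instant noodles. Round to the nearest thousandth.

-1.244

%ΔQ = (4283 − 2312)/[(2312+4283)/2] = 1971/3297.5 ≈ 0.5977.
%ΔM = (4,166 − 6,800)/[(6,800+4,166)/2] = -2634/5483 ≈ -0.4804.
E_I = %ΔQ/%ΔM ≈ -1.244.
E_I < 0: inferior good.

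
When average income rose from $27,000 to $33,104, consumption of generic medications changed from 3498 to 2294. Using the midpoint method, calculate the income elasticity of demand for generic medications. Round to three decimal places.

-2.047

%ΔQ = (2294 − 3498)/[(3498+2294)/2] = -1204/2896 ≈ -0.4157.
%ΔY = (33,104 − 27,000)/[(27,000+33,104)/2] = 6104/30052 ≈ 0.2031.
E_I = %ΔQ/%ΔY ≈ -2.047.
E_I < 0: inferior good.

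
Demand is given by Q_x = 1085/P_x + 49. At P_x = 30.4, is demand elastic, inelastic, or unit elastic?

inelastic

At P_x = 30.4, Q_x = 84.6908.
dQ_x/dP_x = −1085/P_x² = −1.174.
Point elasticity E = (dQ_x/dP_x)·(P_x/Q_x) = -1.174 × 30.4/84.6908 ≈ -0.421.
|E| ≈ 0.421 < 1, so demand is inelastic.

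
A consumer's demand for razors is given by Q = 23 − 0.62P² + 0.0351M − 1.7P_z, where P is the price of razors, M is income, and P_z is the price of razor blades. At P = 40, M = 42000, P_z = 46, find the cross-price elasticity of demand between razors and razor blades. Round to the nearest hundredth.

First evaluate Q: 23 − 0.62(40)² + 0.0351(42000) − 1.7(46) = 23 − 992 + 1474.2 − 78.2 = 427.
∂Q/∂P_z = −1.7, so E_xy = -1.7·(46/427) ≈ -0.18.
E_xy < 0: the goods are complements.

-0.18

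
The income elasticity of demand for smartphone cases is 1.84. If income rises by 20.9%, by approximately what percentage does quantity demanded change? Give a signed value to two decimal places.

%ΔQ ≈ E × %ΔI = (1.84) × (20.9%) ≈ 38.46%.

38.46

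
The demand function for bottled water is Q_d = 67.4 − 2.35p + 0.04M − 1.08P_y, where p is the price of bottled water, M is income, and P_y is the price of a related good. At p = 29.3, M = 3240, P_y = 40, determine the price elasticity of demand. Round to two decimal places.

-0.81

At the given point, Q_d = 67.4 − 2.35(29.3) + 0.04(3240) − 1.08(40) = 67.4 − 68.855 + 129.6 − 43.2 = 84.945.
∂Q_d/∂p = −2.35, so E_p = (−2.35)·(29.3/84.945) ≈ -0.81.
|E_p| < 1: demand is inelastic.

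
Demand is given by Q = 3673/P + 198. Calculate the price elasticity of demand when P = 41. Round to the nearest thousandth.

-0.312

At P = 41, Q = 287.5854.
dQ/dP = −3673/P² = −2.185.
Point elasticity E = (dQ/dP)·(P/Q) = -2.185 × 41/287.5854 ≈ -0.312.
|E| < 1, so demand is inelastic at this price.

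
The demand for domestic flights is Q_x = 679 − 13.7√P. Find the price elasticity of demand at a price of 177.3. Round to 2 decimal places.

At P = 177.3, Q_x = 496.579.
dQ_x/dP = −13.7/(2√P) = −13.7/(2·13.3154).
Point elasticity E = (dQ_x/dP)·(P/Q_x) = -0.5144 × 177.3/496.579 ≈ -0.18.
|E| < 1, so demand is inelastic at this price.

-0.18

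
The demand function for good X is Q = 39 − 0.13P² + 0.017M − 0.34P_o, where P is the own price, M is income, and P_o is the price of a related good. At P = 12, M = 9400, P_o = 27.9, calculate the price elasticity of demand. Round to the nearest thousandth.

Evaluating quantity at (P, M, P_o) gives Q = 39 − 0.13(12)² + 0.017(9400) − 0.34(27.9) = 39 − 18.72 + 159.8 − 9.486 = 170.594.
∂Q/∂P = −2·0.13·P = -3.12, so E_p = -3.12·(12/170.594) ≈ -0.219.
|E_p| < 1: demand is inelastic.

-0.219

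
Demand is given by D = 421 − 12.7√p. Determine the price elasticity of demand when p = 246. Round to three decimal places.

At p = 246, D = 221.8083.
dD/dp = −12.7/(2√p) = −12.7/(2·15.6844).
Point elasticity E = (dD/dp)·(p/D) = -0.4049 × 246/221.8083 ≈ -0.449.
|E| < 1, so demand is inelastic at this price.

-0.449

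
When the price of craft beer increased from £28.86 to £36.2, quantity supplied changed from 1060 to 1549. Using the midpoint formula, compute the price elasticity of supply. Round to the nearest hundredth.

%Δq = (1549 − 1060)/[(1060 + 1549)/2] = 489/1304.5 ≈ 0.3749.
%Δp = (36.2 − 28.86)/[(28.86 + 36.2)/2] = 7.34/32.53 ≈ 0.2256.
Arc elasticity E = %Δq/%Δp ≈ 0.3749/0.2256 ≈ 1.66.
|E| > 1: supply is elastic over this range.

1.66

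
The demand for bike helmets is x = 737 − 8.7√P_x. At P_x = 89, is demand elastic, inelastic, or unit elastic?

inelastic

At P_x = 89, x = 654.9244.
dx/dP_x = −8.7/(2√P_x) = −8.7/(2·9.434).
Point elasticity E = (dx/dP_x)·(P_x/x) = -0.4611 × 89/654.9244 ≈ -0.063.
|E| ≈ 0.063 < 1, so demand is inelastic.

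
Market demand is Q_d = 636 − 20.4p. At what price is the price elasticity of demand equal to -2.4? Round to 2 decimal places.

22.01

Set −bp/(a − bp) = −2.4 ⇒ bp = 2.4(a − bp) ⇒ bp(1+2.4) = 2.4·a.
p = 2.4·636/(20.4·3.4) ≈ 22.01.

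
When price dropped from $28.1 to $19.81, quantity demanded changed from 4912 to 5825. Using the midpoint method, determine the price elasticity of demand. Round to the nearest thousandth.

-0.491

%ΔQ = (5825 − 4912)/[(4912 + 5825)/2] = 913/5368.5 ≈ 0.1701.
%Δp = (19.81 − 28.1)/[(28.1 + 19.81)/2] = -8.29/23.955 ≈ -0.3461.
Arc elasticity E = %ΔQ/%Δp ≈ 0.1701/-0.3461 ≈ -0.491.
|E| < 1: demand is inelastic over this range.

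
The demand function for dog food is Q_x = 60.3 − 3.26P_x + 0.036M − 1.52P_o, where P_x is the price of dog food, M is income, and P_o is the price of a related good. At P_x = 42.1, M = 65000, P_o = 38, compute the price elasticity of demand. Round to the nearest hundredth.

At the given point, Q_x = 60.3 − 3.26(42.1) + 0.036(65000) − 1.52(38) = 60.3 − 137.246 + 2340 − 57.76 = 2205.294.
∂Q_x/∂P_x = −3.26, so E_p = (−3.26)·(42.1/2205.294) ≈ -0.06.
|E_p| < 1: demand is inelastic.

-0.06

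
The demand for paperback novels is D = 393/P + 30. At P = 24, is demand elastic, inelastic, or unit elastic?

At P = 24, D = 46.375.
dD/dP = −393/P² = −0.6823.
Point elasticity E = (dD/dP)·(P/D) = -0.6823 × 24/46.375 ≈ -0.353.
|E| ≈ 0.353 < 1, so demand is inelastic.

inelastic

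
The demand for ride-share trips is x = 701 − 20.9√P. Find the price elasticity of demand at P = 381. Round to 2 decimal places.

At P = 381, x = 293.0483.
dx/dP = −20.9/(2√P) = −20.9/(2·19.5192).
Point elasticity E = (dx/dP)·(P/x) = -0.5354 × 381/293.0483 ≈ -0.70.
|E| < 1, so demand is inelastic at this price.

-0.70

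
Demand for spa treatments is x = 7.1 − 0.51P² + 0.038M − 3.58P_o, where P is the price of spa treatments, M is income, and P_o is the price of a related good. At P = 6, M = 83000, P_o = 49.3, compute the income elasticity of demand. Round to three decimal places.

Evaluating quantity at (P, M, P_o) gives x = 7.1 − 0.51(6)² + 0.038(83000) − 3.58(49.3) = 7.1 − 18.36 + 3154 − 176.494 = 2966.246.
∂x/∂M = +0.038, so E_I = 0.038·(83000/2966.246) ≈ 1.063.
E_I > 1: normal good (luxury).

1.063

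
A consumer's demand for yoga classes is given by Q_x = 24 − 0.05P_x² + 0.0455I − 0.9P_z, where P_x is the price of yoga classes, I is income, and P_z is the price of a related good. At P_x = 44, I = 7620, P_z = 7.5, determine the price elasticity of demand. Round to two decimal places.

-0.72

Q_x = 24 − 0.05(44)² + 0.0455(7620) − 0.9(7.5) = 24 − 96.8 + 346.71 − 6.75 = 267.16.
∂Q_x/∂P_x = −2·0.05·P_x = -4.4, so E_p = -4.4·(44/267.16) ≈ -0.72.
|E_p| < 1: demand is inelastic.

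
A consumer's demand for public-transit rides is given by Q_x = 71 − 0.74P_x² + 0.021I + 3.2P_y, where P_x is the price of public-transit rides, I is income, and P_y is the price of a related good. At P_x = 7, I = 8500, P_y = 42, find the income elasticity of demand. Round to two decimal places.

0.51

Q_x = 71 − 0.74(7)² + 0.021(8500) + 3.2(42) = 71 − 36.26 + 178.5 + 134.4 = 347.64.
∂Q_x/∂I = +0.021, so E_I = 0.021·(8500/347.64) ≈ 0.51.
E_I ∈ (0,1): normal good (necessity).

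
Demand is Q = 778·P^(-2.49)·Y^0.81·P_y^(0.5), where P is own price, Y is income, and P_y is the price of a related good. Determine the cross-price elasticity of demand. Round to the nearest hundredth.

0.50

For a Cobb–Douglas (constant-elasticity) form Q = A·P_y^α·…, the elasticity with respect to P_y equals the exponent α at every point.
Here the exponent on P_y is 0.5, so the cross-price elasticity of demand is 0.50.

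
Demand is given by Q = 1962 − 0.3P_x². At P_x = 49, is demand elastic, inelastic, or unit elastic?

elastic

At P_x = 49, Q = 1241.7.
dQ/dP_x = −2·0.3·P_x = −29.4.
Point elasticity E = (dQ/dP_x)·(P_x/Q) = -29.4 × 49/1241.7 ≈ -1.160.
|E| ≈ 1.160 > 1, so demand is elastic.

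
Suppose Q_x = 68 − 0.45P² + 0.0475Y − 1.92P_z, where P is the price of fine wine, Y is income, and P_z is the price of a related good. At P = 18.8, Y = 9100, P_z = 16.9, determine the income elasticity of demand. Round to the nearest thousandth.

1.400

Evaluating quantity at (P, Y, P_z) gives Q_x = 68 − 0.45(18.8)² + 0.0475(9100) − 1.92(16.9) = 68 − 159.048 + 432.25 − 32.448 = 308.754.
∂Q_x/∂Y = +0.0475, so E_I = 0.0475·(9100/308.754) ≈ 1.400.
E_I > 1: normal good (luxury).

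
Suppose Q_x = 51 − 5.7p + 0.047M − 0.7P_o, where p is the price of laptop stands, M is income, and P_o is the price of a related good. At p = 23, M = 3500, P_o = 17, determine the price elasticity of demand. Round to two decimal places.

-1.81

Substituting, Q_x = 51 − 5.7(23) + 0.047(3500) − 0.7(17) = 51 − 131.1 + 164.5 − 11.9 = 72.5.
∂Q_x/∂p = −5.7, so E_p = (−5.7)·(23/72.5) ≈ -1.81.
|E_p| > 1: demand is elastic.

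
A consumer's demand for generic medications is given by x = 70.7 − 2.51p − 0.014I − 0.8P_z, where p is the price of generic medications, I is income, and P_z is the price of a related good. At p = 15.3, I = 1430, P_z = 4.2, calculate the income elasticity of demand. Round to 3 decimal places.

-2.245

Substituting, x = 70.7 − 2.51(15.3) − 0.014(1430) − 0.8(4.2) = 70.7 − 38.403 − 20.02 − 3.36 = 8.917.
∂x/∂I = −0.014, so E_I = -0.014·(1430/8.917) ≈ -2.245.
E_I < 0: inferior good.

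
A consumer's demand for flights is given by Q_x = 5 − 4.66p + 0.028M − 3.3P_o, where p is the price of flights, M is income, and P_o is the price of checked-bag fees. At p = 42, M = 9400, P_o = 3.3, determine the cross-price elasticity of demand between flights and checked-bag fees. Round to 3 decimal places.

Q_x = 5 − 4.66(42) + 0.028(9400) − 3.3(3.3) = 5 − 195.72 + 263.2 − 10.89 = 61.59.
∂Q_x/∂P_o = −3.3, so E_xy = -3.3·(3.3/61.59) ≈ -0.177.
E_xy < 0: the goods are complements.

-0.177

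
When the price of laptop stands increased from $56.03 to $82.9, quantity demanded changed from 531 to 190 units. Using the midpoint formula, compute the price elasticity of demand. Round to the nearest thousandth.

%ΔQ = (190 − 531)/[(531 + 190)/2] = -341/360.5 ≈ -0.9459.
%Δp = (82.9 − 56.03)/[(56.03 + 82.9)/2] = 26.87/69.465 ≈ 0.3868.
Arc elasticity E = %ΔQ/%Δp ≈ -0.9459/0.3868 ≈ -2.445.
|E| > 1: demand is elastic over this range.

-2.445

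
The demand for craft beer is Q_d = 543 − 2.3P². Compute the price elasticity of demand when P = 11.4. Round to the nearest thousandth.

At P = 11.4, Q_d = 244.092.
dQ_d/dP = −2·2.3·P = −52.44.
Point elasticity E = (dQ_d/dP)·(P/Q_d) = -52.44 × 11.4/244.092 ≈ -2.449.
|E| > 1, so demand is elastic at this price.

-2.449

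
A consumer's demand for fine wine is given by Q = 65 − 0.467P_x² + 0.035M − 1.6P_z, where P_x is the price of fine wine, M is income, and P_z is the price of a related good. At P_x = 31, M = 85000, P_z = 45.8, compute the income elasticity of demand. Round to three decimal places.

Substituting, Q = 65 − 0.467(31)² + 0.035(85000) − 1.6(45.8) = 65 − 448.787 + 2975 − 73.28 = 2517.933.
∂Q/∂M = +0.035, so E_I = 0.035·(85000/2517.933) ≈ 1.182.
E_I > 1: normal good (luxury).

1.182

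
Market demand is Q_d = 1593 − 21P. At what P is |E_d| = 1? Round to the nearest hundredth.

For linear demand Q_d = a − bP, E = −bP/(a − bP). |E| = 1 ⇒ bP = a − bP ⇒ P = a/(2b).
P = 1593/(2·21) ≈ 37.93.

37.93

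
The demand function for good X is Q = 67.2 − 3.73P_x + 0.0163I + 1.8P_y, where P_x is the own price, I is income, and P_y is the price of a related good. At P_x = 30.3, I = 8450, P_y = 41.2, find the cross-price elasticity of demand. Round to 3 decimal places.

At the given point, Q = 67.2 − 3.73(30.3) + 0.0163(8450) + 1.8(41.2) = 67.2 − 113.019 + 137.735 + 74.16 = 166.076.
∂Q/∂P_y = +1.8, so E_xy = 1.8·(41.2/166.076) ≈ 0.447.
E_xy > 0: the goods are substitutes.

0.447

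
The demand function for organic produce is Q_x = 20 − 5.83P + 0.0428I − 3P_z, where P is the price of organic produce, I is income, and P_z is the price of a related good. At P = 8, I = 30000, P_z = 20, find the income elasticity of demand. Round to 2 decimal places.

First evaluate Q_x: 20 − 5.83(8) + 0.0428(30000) − 3(20) = 20 − 46.64 + 1284 − 60 = 1197.36.
∂Q_x/∂I = +0.0428, so E_I = 0.0428·(30000/1197.36) ≈ 1.07.
E_I > 1: normal good (luxury).

1.07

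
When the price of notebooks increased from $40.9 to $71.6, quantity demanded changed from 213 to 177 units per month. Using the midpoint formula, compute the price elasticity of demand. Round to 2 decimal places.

-0.34

%Δq = (177 − 213)/[(213 + 177)/2] = -36/195 ≈ -0.1846.
%ΔP = (71.6 − 40.9)/[(40.9 + 71.6)/2] = 30.7/56.25 ≈ 0.5458.
Arc elasticity E = %Δq/%ΔP ≈ -0.1846/0.5458 ≈ -0.34.
|E| < 1: demand is inelastic over this range.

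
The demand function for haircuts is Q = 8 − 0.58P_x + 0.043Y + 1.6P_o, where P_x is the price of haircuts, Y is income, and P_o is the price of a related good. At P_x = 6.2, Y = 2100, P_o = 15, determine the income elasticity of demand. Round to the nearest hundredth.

0.76

Q = 8 − 0.58(6.2) + 0.043(2100) + 1.6(15) = 8 − 3.596 + 90.3 + 24 = 118.704.
∂Q/∂Y = +0.043, so E_I = 0.043·(2100/118.704) ≈ 0.76.
E_I ∈ (0,1): normal good (necessity).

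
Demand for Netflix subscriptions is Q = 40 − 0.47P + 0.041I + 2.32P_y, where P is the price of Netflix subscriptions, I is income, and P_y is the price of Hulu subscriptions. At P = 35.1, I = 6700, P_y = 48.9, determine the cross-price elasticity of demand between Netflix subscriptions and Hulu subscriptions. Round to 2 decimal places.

Q = 40 − 0.47(35.1) + 0.041(6700) + 2.32(48.9) = 40 − 16.497 + 274.7 + 113.448 = 411.651.
∂Q/∂P_y = +2.32, so E_xy = 2.32·(48.9/411.651) ≈ 0.28.
E_xy > 0: the goods are substitutes.

0.28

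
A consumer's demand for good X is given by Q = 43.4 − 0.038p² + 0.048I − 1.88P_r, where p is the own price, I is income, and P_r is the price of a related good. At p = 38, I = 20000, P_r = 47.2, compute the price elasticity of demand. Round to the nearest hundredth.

First evaluate Q: 43.4 − 0.038(38)² + 0.048(20000) − 1.88(47.2) = 43.4 − 54.872 + 960 − 88.736 = 859.792.
∂Q/∂p = −2·0.038·p = -2.888, so E_p = -2.888·(38/859.792) ≈ -0.13.
|E_p| < 1: demand is inelastic.

-0.13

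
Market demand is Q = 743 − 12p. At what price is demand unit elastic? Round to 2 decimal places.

30.96

For linear demand Q = a − bp, E = −bp/(a − bp). |E| = 1 ⇒ bp = a − bp ⇒ p = a/(2b).
p = 743/(2·12) ≈ 30.96.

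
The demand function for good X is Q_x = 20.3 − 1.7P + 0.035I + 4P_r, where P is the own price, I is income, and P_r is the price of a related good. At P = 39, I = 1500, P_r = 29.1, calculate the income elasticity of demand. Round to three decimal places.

0.427

Q_x = 20.3 − 1.7(39) + 0.035(1500) + 4(29.1) = 20.3 − 66.3 + 52.5 + 116.4 = 122.9.
∂Q_x/∂I = +0.035, so E_I = 0.035·(1500/122.9) ≈ 0.427.
E_I ∈ (0,1): normal good (necessity).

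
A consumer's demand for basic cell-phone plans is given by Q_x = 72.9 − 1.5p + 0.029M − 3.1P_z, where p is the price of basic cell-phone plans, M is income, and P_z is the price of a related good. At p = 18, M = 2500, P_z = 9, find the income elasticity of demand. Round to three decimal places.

Q_x = 72.9 − 1.5(18) + 0.029(2500) − 3.1(9) = 72.9 − 27 + 72.5 − 27.9 = 90.5.
∂Q_x/∂M = +0.029, so E_I = 0.029·(2500/90.5) ≈ 0.801.
E_I ∈ (0,1): normal good (necessity).

0.801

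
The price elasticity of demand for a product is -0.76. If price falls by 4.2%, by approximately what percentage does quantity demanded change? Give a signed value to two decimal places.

%ΔQ ≈ E × %ΔP = (-0.76) × (-4.2%) ≈ 3.19%.

3.19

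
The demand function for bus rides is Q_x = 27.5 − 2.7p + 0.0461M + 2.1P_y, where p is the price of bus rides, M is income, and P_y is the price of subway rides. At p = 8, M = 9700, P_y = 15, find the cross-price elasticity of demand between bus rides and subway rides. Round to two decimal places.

Substituting, Q_x = 27.5 − 2.7(8) + 0.0461(9700) + 2.1(15) = 27.5 − 21.6 + 447.17 + 31.5 = 484.57.
∂Q_x/∂P_y = +2.1, so E_xy = 2.1·(15/484.57) ≈ 0.07.
E_xy > 0: the goods are substitutes.

0.07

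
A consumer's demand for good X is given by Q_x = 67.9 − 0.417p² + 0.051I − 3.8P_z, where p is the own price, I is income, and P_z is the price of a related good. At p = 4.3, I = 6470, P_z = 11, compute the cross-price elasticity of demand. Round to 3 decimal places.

At the given point, Q_x = 67.9 − 0.417(4.3)² + 0.051(6470) − 3.8(11) = 67.9 − 7.7103 + 329.97 − 41.8 = 348.3597.
∂Q_x/∂P_z = −3.8, so E_xy = -3.8·(11/348.3597) ≈ -0.120.
E_xy < 0: the goods are complements.

-0.120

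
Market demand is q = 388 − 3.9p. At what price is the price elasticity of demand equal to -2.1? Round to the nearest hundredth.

67.39

Set −bp/(a − bp) = −2.1 ⇒ bp = 2.1(a − bp) ⇒ bp(1+2.1) = 2.1·a.
p = 2.1·388/(3.9·3.1) ≈ 67.39.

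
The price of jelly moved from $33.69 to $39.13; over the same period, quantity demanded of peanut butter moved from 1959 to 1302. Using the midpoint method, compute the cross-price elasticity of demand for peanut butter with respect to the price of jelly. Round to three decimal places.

%ΔQ_x = (1302 − 1959)/[(1959+1302)/2] = -657/1630.5 ≈ -0.4029.
%ΔP_y = (39.13 − 33.69)/[(33.69+39.13)/2] ≈ 0.1494.
E_xy = -0.4029/0.1494 ≈ -2.697.
E_xy < 0, so peanut butter and jelly are complements.

-2.697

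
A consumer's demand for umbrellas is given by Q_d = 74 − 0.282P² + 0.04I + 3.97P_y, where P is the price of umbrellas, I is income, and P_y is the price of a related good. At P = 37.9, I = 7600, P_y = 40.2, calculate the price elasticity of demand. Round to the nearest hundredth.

-6.11

Q_d = 74 − 0.282(37.9)² + 0.04(7600) + 3.97(40.2) = 74 − 405.0676 + 304 + 159.594 = 132.5264.
∂Q_d/∂P = −2·0.282·P = -21.3756, so E_p = -21.3756·(37.9/132.5264) ≈ -6.11.
|E_p| > 1: demand is elastic.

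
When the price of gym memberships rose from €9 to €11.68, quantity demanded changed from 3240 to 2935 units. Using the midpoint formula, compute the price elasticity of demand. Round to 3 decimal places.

%Δq = (2935 − 3240)/[(3240 + 2935)/2] = -305/3087.5 ≈ -0.0988.
%Δp = (11.68 − 9)/[(9 + 11.68)/2] = 2.68/10.34 ≈ 0.2592.
Arc elasticity E = %Δq/%Δp ≈ -0.0988/0.2592 ≈ -0.381.
|E| < 1: demand is inelastic over this range.

-0.381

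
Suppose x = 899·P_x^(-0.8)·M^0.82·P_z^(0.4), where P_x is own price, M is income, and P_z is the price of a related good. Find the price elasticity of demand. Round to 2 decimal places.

-0.80

For a Cobb–Douglas (constant-elasticity) form x = A·P_x^α·…, the elasticity with respect to P_x equals the exponent α at every point.
Here the exponent on P_x is -0.8, so the price elasticity of demand is -0.80.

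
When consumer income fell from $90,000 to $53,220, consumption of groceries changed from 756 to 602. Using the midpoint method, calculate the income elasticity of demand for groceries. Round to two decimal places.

0.44

%ΔQ = (602 − 756)/[(756+602)/2] = -154/679 ≈ -0.2268.
%ΔY = (53,220 − 90,000)/[(90,000+53,220)/2] = -36780/71610 ≈ -0.5136.
E_I = %ΔQ/%ΔY ≈ 0.44.
E_I ∈ (0,1): normal good (necessity).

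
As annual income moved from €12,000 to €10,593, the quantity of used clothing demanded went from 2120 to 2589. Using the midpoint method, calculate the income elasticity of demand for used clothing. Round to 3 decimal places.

-1.599

%ΔQ = (2589 − 2120)/[(2120+2589)/2] = 469/2354.5 ≈ 0.1992.
%ΔM = (10,593 − 12,000)/[(12,000+10,593)/2] = -1407/11296.5 ≈ -0.1246.
E_I = %ΔQ/%ΔM ≈ -1.599.
E_I < 0: inferior good.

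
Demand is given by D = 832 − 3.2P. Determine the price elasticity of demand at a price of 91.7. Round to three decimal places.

-0.545

At P = 91.7, D = 538.56.
dD/dP = −3.2.
Point elasticity E = (dD/dP)·(P/D) = -3.2 × 91.7/538.56 ≈ -0.545.
|E| < 1, so demand is inelastic at this price.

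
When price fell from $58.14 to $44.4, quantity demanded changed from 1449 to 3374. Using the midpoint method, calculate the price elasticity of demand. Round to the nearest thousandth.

-2.979

%ΔQ = (3374 − 1449)/[(1449 + 3374)/2] = 1925/2411.5 ≈ 0.7983.
%ΔP = (44.4 − 58.14)/[(58.14 + 44.4)/2] = -13.74/51.27 ≈ -0.2680.
Arc elasticity E = %ΔQ/%ΔP ≈ 0.7983/-0.2680 ≈ -2.979.
|E| > 1: demand is elastic over this range.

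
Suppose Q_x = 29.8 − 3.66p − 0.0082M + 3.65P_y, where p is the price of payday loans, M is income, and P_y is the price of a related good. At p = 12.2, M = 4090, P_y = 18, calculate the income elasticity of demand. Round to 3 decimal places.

Q_x = 29.8 − 3.66(12.2) − 0.0082(4090) + 3.65(18) = 29.8 − 44.652 − 33.538 + 65.7 = 17.31.
∂Q_x/∂M = −0.0082, so E_I = -0.0082·(4090/17.31) ≈ -1.937.
E_I < 0: inferior good.

-1.937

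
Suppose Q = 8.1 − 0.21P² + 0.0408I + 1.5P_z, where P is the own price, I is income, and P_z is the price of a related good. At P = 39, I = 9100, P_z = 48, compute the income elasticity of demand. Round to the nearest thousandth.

Q = 8.1 − 0.21(39)² + 0.0408(9100) + 1.5(48) = 8.1 − 319.41 + 371.28 + 72 = 131.97.
∂Q/∂I = +0.0408, so E_I = 0.0408·(9100/131.97) ≈ 2.813.
E_I > 1: normal good (luxury).

2.813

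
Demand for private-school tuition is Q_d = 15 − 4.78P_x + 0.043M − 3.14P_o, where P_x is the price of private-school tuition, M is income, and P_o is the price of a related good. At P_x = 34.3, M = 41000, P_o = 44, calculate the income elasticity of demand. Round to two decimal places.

Q_d = 15 − 4.78(34.3) + 0.043(41000) − 3.14(44) = 15 − 163.954 + 1763 − 138.16 = 1475.886.
∂Q_d/∂M = +0.043, so E_I = 0.043·(41000/1475.886) ≈ 1.19.
E_I > 1: normal good (luxury).

1.19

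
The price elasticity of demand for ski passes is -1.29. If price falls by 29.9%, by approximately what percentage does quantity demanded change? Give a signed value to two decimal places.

38.57

%ΔQ ≈ E × %ΔP = (-1.29) × (-29.9%) ≈ 38.57%.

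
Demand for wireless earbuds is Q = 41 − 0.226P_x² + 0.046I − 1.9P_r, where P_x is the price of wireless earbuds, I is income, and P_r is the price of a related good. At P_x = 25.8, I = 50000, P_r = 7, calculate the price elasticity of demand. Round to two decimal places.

-0.14

Substituting, Q = 41 − 0.226(25.8)² + 0.046(50000) − 1.9(7) = 41 − 150.4346 + 2300 − 13.3 = 2177.2654.
∂Q/∂P_x = −2·0.226·P_x = -11.6616, so E_p = -11.6616·(25.8/2177.2654) ≈ -0.14.
|E_p| < 1: demand is inelastic.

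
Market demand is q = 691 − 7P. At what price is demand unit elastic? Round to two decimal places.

For linear demand q = a − bP, E = −bP/(a − bP). |E| = 1 ⇒ bP = a − bP ⇒ P = a/(2b).
P = 691/(2·7) ≈ 49.36.

49.36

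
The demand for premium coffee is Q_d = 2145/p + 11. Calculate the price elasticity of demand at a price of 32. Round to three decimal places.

-0.859

At p = 32, Q_d = 78.0313.
dQ_d/dp = −2145/p² = −2.0947.
Point elasticity E = (dQ_d/dp)·(p/Q_d) = -2.0947 × 32/78.0313 ≈ -0.859.
|E| < 1, so demand is inelastic at this price.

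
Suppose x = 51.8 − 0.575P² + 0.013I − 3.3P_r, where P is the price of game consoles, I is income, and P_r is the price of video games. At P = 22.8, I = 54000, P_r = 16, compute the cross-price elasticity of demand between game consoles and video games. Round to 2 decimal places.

Substituting, x = 51.8 − 0.575(22.8)² + 0.013(54000) − 3.3(16) = 51.8 − 298.908 + 702 − 52.8 = 402.092.
∂x/∂P_r = −3.3, so E_xy = -3.3·(16/402.092) ≈ -0.13.
E_xy < 0: the goods are complements.

-0.13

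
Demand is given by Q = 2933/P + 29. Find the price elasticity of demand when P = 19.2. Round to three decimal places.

-0.840

At P = 19.2, Q = 181.7604.
dQ/dP = −2933/P² = −7.9563.
Point elasticity E = (dQ/dP)·(P/Q) = -7.9563 × 19.2/181.7604 ≈ -0.840.
|E| < 1, so demand is inelastic at this price.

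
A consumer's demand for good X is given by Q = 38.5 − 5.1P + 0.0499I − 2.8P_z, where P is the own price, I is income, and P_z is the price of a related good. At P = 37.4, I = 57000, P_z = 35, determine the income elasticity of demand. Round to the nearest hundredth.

Evaluating quantity at (P, I, P_z) gives Q = 38.5 − 5.1(37.4) + 0.0499(57000) − 2.8(35) = 38.5 − 190.74 + 2844.3 − 98 = 2594.06.
∂Q/∂I = +0.0499, so E_I = 0.0499·(57000/2594.06) ≈ 1.10.
E_I > 1: normal good (luxury).

1.10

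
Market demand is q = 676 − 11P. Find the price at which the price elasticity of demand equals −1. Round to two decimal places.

For linear demand q = a − bP, E = −bP/(a − bP). |E| = 1 ⇒ bP = a − bP ⇒ P = a/(2b).
P = 676/(2·11) ≈ 30.73.

30.73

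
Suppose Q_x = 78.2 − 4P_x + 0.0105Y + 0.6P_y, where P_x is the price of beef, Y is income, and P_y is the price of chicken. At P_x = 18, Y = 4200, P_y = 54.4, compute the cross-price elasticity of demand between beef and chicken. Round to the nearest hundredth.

0.39

First evaluate Q_x: 78.2 − 4(18) + 0.0105(4200) + 0.6(54.4) = 78.2 − 72 + 44.1 + 32.64 = 82.94.
∂Q_x/∂P_y = +0.6, so E_xy = 0.6·(54.4/82.94) ≈ 0.39.
E_xy > 0: the goods are substitutes.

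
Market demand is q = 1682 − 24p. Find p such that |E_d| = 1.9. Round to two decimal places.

45.92

Set −bp/(a − bp) = −1.9 ⇒ bp = 1.9(a − bp) ⇒ bp(1+1.9) = 1.9·a.
p = 1.9·1682/(24·2.9) ≈ 45.92.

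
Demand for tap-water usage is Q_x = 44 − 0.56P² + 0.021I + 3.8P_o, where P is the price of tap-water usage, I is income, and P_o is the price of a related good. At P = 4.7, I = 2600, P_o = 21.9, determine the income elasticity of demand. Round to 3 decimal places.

0.322

Q_x = 44 − 0.56(4.7)² + 0.021(2600) + 3.8(21.9) = 44 − 12.3704 + 54.6 + 83.22 = 169.4496.
∂Q_x/∂I = +0.021, so E_I = 0.021·(2600/169.4496) ≈ 0.322.
E_I ∈ (0,1): normal good (necessity).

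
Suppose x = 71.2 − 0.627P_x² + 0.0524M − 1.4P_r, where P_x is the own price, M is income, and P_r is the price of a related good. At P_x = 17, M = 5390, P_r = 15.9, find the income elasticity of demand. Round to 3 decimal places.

1.881

Evaluating quantity at (P_x, M, P_r) gives x = 71.2 − 0.627(17)² + 0.0524(5390) − 1.4(15.9) = 71.2 − 181.203 + 282.436 − 22.26 = 150.173.
∂x/∂M = +0.0524, so E_I = 0.0524·(5390/150.173) ≈ 1.881.
E_I > 1: normal good (luxury).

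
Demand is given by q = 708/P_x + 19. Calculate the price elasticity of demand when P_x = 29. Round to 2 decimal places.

-0.56

At P_x = 29, q = 43.4138.
dq/dP_x = −708/P_x² = −0.8419.
Point elasticity E = (dq/dP_x)·(P_x/q) = -0.8419 × 29/43.4138 ≈ -0.56.
|E| < 1, so demand is inelastic at this price.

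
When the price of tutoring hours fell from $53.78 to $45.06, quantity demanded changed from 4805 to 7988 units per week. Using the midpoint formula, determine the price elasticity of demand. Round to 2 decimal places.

-2.82

%ΔQ = (7988 − 4805)/[(4805 + 7988)/2] = 3183/6396.5 ≈ 0.4976.
%ΔP = (45.06 − 53.78)/[(53.78 + 45.06)/2] = -8.72/49.42 ≈ -0.1764.
Arc elasticity E = %ΔQ/%ΔP ≈ 0.4976/-0.1764 ≈ -2.82.
|E| > 1: demand is elastic over this range.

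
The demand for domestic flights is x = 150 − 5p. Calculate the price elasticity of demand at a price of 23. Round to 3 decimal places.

At p = 23, x = 35.
dx/dp = −5.
Point elasticity E = (dx/dp)·(p/x) = -5 × 23/35 ≈ -3.286.
|E| > 1, so demand is elastic at this price.

-3.286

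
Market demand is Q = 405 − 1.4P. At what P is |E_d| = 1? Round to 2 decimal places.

144.64

For linear demand Q = a − bP, E = −bP/(a − bP). |E| = 1 ⇒ bP = a − bP ⇒ P = a/(2b).
P = 405/(2·1.4) ≈ 144.64.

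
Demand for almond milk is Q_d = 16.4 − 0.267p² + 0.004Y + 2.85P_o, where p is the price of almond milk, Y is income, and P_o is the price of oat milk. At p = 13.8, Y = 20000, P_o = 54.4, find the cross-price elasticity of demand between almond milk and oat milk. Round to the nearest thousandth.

Substituting, Q_d = 16.4 − 0.267(13.8)² + 0.004(20000) + 2.85(54.4) = 16.4 − 50.8475 + 80 + 155.04 = 200.5925.
∂Q_d/∂P_o = +2.85, so E_xy = 2.85·(54.4/200.5925) ≈ 0.773.
E_xy > 0: the goods are substitutes.

0.773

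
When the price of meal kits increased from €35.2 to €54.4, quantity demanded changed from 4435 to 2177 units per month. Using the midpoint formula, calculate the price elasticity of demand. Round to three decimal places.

-1.594

%ΔQ = (2177 − 4435)/[(4435 + 2177)/2] = -2258/3306 ≈ -0.6830.
%ΔP = (54.4 − 35.2)/[(35.2 + 54.4)/2] = 19.2/44.8 ≈ 0.4286.
Arc elasticity E = %ΔQ/%ΔP ≈ -0.6830/0.4286 ≈ -1.594.
|E| > 1: demand is elastic over this range.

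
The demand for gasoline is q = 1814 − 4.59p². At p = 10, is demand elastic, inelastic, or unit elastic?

At p = 10, q = 1355.
dq/dp = −2·4.59·p = −91.8.
Point elasticity E = (dq/dp)·(p/q) = -91.8 × 10/1355 ≈ -0.677.
|E| ≈ 0.677 < 1, so demand is inelastic.

inelastic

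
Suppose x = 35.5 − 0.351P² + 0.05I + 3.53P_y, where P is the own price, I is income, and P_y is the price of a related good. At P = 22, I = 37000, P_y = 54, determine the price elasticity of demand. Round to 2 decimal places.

-0.18

Substituting, x = 35.5 − 0.351(22)² + 0.05(37000) + 3.53(54) = 35.5 − 169.884 + 1850 + 190.62 = 1906.236.
∂x/∂P = −2·0.351·P = -15.444, so E_p = -15.444·(22/1906.236) ≈ -0.18.
|E_p| < 1: demand is inelastic.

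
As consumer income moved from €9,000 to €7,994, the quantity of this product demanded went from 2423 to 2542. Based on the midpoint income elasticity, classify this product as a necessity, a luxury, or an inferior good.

%ΔQ = (2542 − 2423)/[(2423+2542)/2] = 119/2482.5 ≈ 0.0479.
%ΔI = (7,994 − 9,000)/[(9,000+7,994)/2] = -1006/8497 ≈ -0.1184.
E_I = %ΔQ/%ΔI ≈ -0.405.
E_I < 0: inferior good.

inferior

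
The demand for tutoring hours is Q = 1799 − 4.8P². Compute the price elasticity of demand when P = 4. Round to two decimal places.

At P = 4, Q = 1722.2.
dQ/dP = −2·4.8·P = −38.4.
Point elasticity E = (dQ/dP)·(P/Q) = -38.4 × 4/1722.2 ≈ -0.09.
|E| < 1, so demand is inelastic at this price.

-0.09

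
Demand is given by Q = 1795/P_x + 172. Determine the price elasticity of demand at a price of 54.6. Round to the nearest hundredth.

-0.16

At P_x = 54.6, Q = 204.8755.
dQ/dP_x = −1795/P_x² = −0.6021.
Point elasticity E = (dQ/dP_x)·(P_x/Q) = -0.6021 × 54.6/204.8755 ≈ -0.16.
|E| < 1, so demand is inelastic at this price.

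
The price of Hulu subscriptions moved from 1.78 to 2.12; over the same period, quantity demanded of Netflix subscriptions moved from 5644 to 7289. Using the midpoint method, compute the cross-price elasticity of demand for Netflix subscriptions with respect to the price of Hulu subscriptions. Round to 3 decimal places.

1.459

%ΔQ_x = (7289 − 5644)/[(5644+7289)/2] = 1645/6466.5 ≈ 0.2544.
%ΔP_y = (2.12 − 1.78)/[(1.78+2.12)/2] ≈ 0.1744.
E_xy = 0.2544/0.1744 ≈ 1.459.
E_xy > 0, so Netflix subscriptions and Hulu subscriptions are substitutes.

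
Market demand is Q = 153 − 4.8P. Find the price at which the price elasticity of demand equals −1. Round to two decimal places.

For linear demand Q = a − bP, E = −bP/(a − bP). |E| = 1 ⇒ bP = a − bP ⇒ P = a/(2b).
P = 153/(2·4.8) ≈ 15.94.

15.94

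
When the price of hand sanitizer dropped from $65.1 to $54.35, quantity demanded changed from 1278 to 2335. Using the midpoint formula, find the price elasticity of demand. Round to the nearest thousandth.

-3.251

%Δq = (2335 − 1278)/[(1278 + 2335)/2] = 1057/1806.5 ≈ 0.5851.
%ΔP = (54.35 − 65.1)/[(65.1 + 54.35)/2] = -10.75/59.725 ≈ -0.1800.
Arc elasticity E = %Δq/%ΔP ≈ 0.5851/-0.1800 ≈ -3.251.
|E| > 1: demand is elastic over this range.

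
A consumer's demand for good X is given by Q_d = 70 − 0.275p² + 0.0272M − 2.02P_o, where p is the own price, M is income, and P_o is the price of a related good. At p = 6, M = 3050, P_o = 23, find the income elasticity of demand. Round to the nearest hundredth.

First evaluate Q_d: 70 − 0.275(6)² + 0.0272(3050) − 2.02(23) = 70 − 9.9 + 82.96 − 46.46 = 96.6.
∂Q_d/∂M = +0.0272, so E_I = 0.0272·(3050/96.6) ≈ 0.86.
E_I ∈ (0,1): normal good (necessity).

0.86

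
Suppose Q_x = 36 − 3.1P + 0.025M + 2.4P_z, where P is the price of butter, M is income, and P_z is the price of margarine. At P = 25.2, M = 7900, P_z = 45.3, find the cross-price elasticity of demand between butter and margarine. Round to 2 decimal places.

At the given point, Q_x = 36 − 3.1(25.2) + 0.025(7900) + 2.4(45.3) = 36 − 78.12 + 197.5 + 108.72 = 264.1.
∂Q_x/∂P_z = +2.4, so E_xy = 2.4·(45.3/264.1) ≈ 0.41.
E_xy > 0: the goods are substitutes.

0.41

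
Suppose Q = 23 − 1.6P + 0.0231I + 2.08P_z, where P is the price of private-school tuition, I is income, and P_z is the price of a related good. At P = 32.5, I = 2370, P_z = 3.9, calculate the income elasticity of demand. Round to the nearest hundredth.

Substituting, Q = 23 − 1.6(32.5) + 0.0231(2370) + 2.08(3.9) = 23 − 52 + 54.747 + 8.112 = 33.859.
∂Q/∂I = +0.0231, so E_I = 0.0231·(2370/33.859) ≈ 1.62.
E_I > 1: normal good (luxury).

1.62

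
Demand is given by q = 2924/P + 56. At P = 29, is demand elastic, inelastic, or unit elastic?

At P = 29, q = 156.8276.
dq/dP = −2924/P² = −3.4768.
Point elasticity E = (dq/dP)·(P/q) = -3.4768 × 29/156.8276 ≈ -0.643.
|E| ≈ 0.643 < 1, so demand is inelastic.

inelastic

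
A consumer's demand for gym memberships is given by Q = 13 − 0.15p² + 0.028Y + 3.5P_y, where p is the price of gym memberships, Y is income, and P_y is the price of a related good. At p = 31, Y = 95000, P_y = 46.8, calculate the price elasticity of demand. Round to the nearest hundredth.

-0.11

Substituting, Q = 13 − 0.15(31)² + 0.028(95000) + 3.5(46.8) = 13 − 144.15 + 2660 + 163.8 = 2692.65.
∂Q/∂p = −2·0.15·p = -9.3, so E_p = -9.3·(31/2692.65) ≈ -0.11.
|E_p| < 1: demand is inelastic.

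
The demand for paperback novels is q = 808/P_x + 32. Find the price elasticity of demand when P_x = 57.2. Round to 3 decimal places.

-0.306

At P_x = 57.2, q = 46.1259.
dq/dP_x = −808/P_x² = −0.247.
Point elasticity E = (dq/dP_x)·(P_x/q) = -0.247 × 57.2/46.1259 ≈ -0.306.
|E| < 1, so demand is inelastic at this price.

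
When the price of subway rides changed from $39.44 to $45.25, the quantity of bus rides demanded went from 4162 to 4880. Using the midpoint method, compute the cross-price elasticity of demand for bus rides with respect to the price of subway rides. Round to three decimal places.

%ΔQ_x = (4880 − 4162)/[(4162+4880)/2] = 718/4521 ≈ 0.1588.
%ΔP_y = (45.25 − 39.44)/[(39.44+45.25)/2] ≈ 0.1372.
E_xy = 0.1588/0.1372 ≈ 1.157.
E_xy > 0, so bus rides and subway rides are substitutes.

1.157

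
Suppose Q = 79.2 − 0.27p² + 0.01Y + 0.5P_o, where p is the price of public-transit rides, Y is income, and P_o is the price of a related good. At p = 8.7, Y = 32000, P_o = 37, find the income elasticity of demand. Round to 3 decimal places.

Substituting, Q = 79.2 − 0.27(8.7)² + 0.01(32000) + 0.5(37) = 79.2 − 20.4363 + 320 + 18.5 = 397.2637.
∂Q/∂Y = +0.01, so E_I = 0.01·(32000/397.2637) ≈ 0.806.
E_I ∈ (0,1): normal good (necessity).

0.806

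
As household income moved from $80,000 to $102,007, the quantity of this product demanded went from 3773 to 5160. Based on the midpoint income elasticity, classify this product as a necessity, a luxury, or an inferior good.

%ΔQ = (5160 − 3773)/[(3773+5160)/2] = 1387/4466.5 ≈ 0.3105.
%ΔI = (102,007 − 80,000)/[(80,000+102,007)/2] = 22007/91003.5 ≈ 0.2418.
E_I = %ΔQ/%ΔI ≈ 1.284.
E_I > 1: normal good (luxury).

luxury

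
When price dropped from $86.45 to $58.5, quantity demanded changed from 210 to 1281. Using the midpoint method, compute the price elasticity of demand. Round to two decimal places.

%Δq = (1281 − 210)/[(210 + 1281)/2] = 1071/745.5 ≈ 1.4366.
%ΔP = (58.5 − 86.45)/[(86.45 + 58.5)/2] = -27.95/72.475 ≈ -0.3857.
Arc elasticity E = %Δq/%ΔP ≈ 1.4366/-0.3857 ≈ -3.73.
|E| > 1: demand is elastic over this range.

-3.73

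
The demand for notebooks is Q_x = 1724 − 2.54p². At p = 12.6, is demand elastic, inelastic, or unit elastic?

At p = 12.6, Q_x = 1320.7496.
dQ_x/dp = −2·2.54·p = −64.008.
Point elasticity E = (dQ_x/dp)·(p/Q_x) = -64.008 × 12.6/1320.7496 ≈ -0.611.
|E| ≈ 0.611 < 1, so demand is inelastic.

inelastic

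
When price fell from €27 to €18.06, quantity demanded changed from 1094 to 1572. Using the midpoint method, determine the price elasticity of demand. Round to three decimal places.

%ΔQ = (1572 − 1094)/[(1094 + 1572)/2] = 478/1333 ≈ 0.3586.
%Δp = (18.06 − 27)/[(27 + 18.06)/2] = -8.94/22.53 ≈ -0.3968.
Arc elasticity E = %ΔQ/%Δp ≈ 0.3586/-0.3968 ≈ -0.904.
|E| < 1: demand is inelastic over this range.

-0.904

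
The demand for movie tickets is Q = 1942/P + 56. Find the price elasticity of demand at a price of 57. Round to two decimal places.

At P = 57, Q = 90.0702.
dQ/dP = −1942/P² = −0.5977.
Point elasticity E = (dQ/dP)·(P/Q) = -0.5977 × 57/90.0702 ≈ -0.38.
|E| < 1, so demand is inelastic at this price.

-0.38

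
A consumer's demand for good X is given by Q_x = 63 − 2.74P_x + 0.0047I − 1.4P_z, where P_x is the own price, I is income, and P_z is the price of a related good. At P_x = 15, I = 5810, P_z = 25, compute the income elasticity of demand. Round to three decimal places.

Evaluating quantity at (P_x, I, P_z) gives Q_x = 63 − 2.74(15) + 0.0047(5810) − 1.4(25) = 63 − 41.1 + 27.307 − 35 = 14.207.
∂Q_x/∂I = +0.0047, so E_I = 0.0047·(5810/14.207) ≈ 1.922.
E_I > 1: normal good (luxury).

1.922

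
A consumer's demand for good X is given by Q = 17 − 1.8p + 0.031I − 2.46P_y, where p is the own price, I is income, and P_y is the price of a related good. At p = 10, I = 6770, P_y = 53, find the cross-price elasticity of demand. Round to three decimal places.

-1.661

First evaluate Q: 17 − 1.8(10) + 0.031(6770) − 2.46(53) = 17 − 18 + 209.87 − 130.38 = 78.49.
∂Q/∂P_y = −2.46, so E_xy = -2.46·(53/78.49) ≈ -1.661.
E_xy < 0: the goods are complements.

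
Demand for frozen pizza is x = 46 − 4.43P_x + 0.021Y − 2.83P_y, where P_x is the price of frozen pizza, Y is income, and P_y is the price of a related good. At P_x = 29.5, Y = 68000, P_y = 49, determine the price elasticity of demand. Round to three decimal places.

Evaluating quantity at (P_x, Y, P_y) gives x = 46 − 4.43(29.5) + 0.021(68000) − 2.83(49) = 46 − 130.685 + 1428 − 138.67 = 1204.645.
∂x/∂P_x = −4.43, so E_p = (−4.43)·(29.5/1204.645) ≈ -0.108.
|E_p| < 1: demand is inelastic.

-0.108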